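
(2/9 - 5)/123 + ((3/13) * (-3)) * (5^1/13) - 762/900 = -10773947/9354150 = -1.15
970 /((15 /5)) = 970 /3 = 323.33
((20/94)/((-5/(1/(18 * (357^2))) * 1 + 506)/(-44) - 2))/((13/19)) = 1045/876007197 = 0.00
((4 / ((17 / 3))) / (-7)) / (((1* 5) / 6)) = -72 / 595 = -0.12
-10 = -10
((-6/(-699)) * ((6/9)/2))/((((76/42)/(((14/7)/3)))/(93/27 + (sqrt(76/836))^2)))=4900/1314819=0.00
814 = 814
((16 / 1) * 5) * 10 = 800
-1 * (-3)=3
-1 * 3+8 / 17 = -43 / 17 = -2.53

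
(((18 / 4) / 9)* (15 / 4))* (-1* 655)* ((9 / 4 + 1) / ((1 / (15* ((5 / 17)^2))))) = -5179.16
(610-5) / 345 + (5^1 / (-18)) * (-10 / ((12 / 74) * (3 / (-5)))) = -99841 / 3726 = -26.80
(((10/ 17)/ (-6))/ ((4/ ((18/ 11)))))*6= -45/ 187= -0.24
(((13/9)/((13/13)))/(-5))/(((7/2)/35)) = -26/9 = -2.89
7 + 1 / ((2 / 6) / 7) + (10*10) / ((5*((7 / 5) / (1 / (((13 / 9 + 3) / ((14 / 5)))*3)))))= 31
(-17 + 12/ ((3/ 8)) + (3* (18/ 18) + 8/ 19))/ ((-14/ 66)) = -1650/ 19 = -86.84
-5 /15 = -0.33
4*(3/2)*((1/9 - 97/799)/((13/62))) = -9176/31161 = -0.29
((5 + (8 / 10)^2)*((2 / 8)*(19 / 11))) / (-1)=-2679 / 1100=-2.44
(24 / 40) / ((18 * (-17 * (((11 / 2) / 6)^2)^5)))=-10319560704 / 2204681091085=-0.00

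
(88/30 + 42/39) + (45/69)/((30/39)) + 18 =205037/8970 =22.86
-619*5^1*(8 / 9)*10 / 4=-61900 / 9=-6877.78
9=9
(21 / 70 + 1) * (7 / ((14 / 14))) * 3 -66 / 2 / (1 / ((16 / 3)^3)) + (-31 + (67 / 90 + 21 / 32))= -7212271 / 1440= -5008.52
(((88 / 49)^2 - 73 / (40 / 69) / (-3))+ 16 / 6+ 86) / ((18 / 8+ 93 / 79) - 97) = -1.43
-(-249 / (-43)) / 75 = -83 / 1075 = -0.08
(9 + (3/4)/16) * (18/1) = 5211/32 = 162.84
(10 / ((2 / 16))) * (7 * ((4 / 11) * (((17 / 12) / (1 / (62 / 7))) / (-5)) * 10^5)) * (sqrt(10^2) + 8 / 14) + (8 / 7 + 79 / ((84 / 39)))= -71310623579 / 132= -540231996.81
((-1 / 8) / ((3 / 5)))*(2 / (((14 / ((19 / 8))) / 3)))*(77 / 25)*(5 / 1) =-209 / 64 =-3.27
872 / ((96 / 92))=2507 / 3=835.67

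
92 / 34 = 2.71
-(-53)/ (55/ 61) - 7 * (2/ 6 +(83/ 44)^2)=915919/ 29040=31.54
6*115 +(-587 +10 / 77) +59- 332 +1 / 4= -52243 / 308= -169.62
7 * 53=371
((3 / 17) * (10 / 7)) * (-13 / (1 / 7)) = -390 / 17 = -22.94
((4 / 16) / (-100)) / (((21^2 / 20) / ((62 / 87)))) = -31 / 383670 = -0.00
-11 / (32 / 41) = -451 / 32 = -14.09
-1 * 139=-139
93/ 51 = 31/ 17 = 1.82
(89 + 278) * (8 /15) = 2936 /15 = 195.73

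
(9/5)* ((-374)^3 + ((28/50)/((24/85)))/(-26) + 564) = -244825121157/2600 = -94163508.14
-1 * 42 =-42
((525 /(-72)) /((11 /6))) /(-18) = 175 /792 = 0.22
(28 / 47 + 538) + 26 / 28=355007 / 658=539.52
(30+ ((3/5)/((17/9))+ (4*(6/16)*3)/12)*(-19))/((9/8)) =3817/255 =14.97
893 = 893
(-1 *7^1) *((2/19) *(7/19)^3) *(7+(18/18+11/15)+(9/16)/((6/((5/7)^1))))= -10142167/31277040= -0.32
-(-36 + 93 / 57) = 653 / 19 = 34.37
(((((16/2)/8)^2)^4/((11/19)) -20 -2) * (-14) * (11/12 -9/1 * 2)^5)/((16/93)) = -17519991945596875/7299072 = -2400304031.20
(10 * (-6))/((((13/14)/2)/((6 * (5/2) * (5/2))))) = -63000/13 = -4846.15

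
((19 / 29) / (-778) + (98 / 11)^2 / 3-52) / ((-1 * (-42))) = -209201761 / 343980252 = -0.61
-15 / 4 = -3.75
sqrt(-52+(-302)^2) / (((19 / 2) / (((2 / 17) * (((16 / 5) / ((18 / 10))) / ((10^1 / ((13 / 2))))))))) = 832 * sqrt(633) / 4845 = 4.32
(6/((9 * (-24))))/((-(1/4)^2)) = 4/9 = 0.44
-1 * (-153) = 153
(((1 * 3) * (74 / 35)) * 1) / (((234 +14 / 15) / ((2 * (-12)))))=-3996 / 6167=-0.65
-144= -144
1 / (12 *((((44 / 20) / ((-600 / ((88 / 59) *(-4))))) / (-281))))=-2072375 / 1936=-1070.44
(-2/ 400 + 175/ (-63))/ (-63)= 5009/ 113400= 0.04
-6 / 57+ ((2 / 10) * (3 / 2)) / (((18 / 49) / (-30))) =-935 / 38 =-24.61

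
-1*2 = -2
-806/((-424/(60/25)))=1209/265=4.56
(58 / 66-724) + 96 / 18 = -23687 / 33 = -717.79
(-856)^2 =732736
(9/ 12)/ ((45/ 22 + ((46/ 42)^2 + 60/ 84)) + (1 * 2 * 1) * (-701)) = -14553/ 27127582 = -0.00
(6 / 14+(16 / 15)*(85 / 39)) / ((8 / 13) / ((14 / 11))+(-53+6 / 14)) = -451 / 8532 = -0.05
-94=-94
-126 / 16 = -63 / 8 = -7.88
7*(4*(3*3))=252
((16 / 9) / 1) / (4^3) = 1 / 36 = 0.03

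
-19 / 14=-1.36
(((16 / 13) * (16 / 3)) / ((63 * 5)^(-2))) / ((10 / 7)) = 5927040 / 13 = 455926.15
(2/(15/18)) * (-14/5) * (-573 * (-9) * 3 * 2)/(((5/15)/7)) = -109163376/25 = -4366535.04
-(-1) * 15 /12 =5 /4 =1.25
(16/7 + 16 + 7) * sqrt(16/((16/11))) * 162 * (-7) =-28674 * sqrt(11) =-95100.90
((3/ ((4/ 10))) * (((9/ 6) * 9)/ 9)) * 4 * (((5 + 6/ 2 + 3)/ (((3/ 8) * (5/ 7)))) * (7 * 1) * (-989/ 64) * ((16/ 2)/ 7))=-228459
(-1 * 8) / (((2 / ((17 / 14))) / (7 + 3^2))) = -544 / 7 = -77.71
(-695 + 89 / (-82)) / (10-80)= 57079 / 5740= 9.94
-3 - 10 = -13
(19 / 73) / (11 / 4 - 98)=-76 / 27813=-0.00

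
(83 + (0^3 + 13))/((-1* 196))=-24/49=-0.49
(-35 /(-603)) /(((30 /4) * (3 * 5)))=14 /27135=0.00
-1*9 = -9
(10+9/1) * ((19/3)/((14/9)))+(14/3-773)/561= 1790419/23562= 75.99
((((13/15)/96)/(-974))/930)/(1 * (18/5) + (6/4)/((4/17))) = -13/13011198480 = -0.00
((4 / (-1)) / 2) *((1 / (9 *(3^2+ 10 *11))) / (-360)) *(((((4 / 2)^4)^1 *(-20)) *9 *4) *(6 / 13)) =-128 / 4641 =-0.03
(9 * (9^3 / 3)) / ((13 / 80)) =174960 / 13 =13458.46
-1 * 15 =-15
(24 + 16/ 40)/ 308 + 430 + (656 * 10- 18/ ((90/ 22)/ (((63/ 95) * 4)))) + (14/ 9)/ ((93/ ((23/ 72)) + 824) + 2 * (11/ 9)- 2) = 14734989710482/ 2111511325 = 6978.41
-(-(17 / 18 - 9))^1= -145 / 18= -8.06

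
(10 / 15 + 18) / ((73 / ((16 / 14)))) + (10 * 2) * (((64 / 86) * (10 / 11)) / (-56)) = 0.05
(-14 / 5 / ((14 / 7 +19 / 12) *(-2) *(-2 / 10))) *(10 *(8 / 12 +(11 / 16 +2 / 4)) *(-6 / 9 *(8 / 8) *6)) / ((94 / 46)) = 143290 / 2021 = 70.90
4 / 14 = 2 / 7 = 0.29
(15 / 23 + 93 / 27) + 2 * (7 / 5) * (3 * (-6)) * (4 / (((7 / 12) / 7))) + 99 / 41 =-2412.69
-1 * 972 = -972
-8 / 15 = -0.53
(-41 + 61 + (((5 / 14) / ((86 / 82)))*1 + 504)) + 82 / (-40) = 522.29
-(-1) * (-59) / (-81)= 59 / 81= 0.73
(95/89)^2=9025/7921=1.14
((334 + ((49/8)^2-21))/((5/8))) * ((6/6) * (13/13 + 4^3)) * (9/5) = 2624661/40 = 65616.52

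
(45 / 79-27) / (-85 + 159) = -1044 / 2923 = -0.36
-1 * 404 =-404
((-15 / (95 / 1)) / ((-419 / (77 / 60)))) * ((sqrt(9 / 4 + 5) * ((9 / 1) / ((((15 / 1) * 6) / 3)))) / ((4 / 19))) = 231 * sqrt(29) / 670400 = 0.00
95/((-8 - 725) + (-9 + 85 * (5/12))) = -1140/8479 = -0.13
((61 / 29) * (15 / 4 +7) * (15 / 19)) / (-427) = -645 / 15428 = -0.04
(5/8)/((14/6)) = 15/56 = 0.27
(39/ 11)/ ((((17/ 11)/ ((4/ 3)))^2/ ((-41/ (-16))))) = 5863/ 867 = 6.76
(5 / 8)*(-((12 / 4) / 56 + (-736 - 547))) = 359225 / 448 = 801.84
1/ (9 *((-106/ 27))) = -0.03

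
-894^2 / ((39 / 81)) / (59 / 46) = -1294199.62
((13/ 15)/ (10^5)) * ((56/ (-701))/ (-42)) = 13/ 788625000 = 0.00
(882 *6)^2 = 28005264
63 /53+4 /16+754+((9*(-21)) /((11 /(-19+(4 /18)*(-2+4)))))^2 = 2626776901 /25652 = 102400.47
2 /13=0.15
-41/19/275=-41/5225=-0.01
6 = 6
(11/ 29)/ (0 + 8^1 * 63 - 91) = 11/ 11977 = 0.00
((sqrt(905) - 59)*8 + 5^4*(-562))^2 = 123708423204 - 5627552*sqrt(905) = 123539128330.87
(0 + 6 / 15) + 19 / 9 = 113 / 45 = 2.51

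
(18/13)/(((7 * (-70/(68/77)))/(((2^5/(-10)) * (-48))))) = -470016/1226225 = -0.38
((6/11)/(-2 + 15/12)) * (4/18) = -16/99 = -0.16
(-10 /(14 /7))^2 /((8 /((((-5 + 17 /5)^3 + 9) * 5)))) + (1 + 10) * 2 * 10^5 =17600613 /8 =2200076.62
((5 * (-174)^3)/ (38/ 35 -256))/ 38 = 76825350/ 28253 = 2719.19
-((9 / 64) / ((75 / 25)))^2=-9 / 4096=-0.00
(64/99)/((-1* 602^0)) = -64/99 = -0.65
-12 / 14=-6 / 7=-0.86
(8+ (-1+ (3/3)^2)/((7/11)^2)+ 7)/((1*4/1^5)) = 15/4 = 3.75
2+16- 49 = -31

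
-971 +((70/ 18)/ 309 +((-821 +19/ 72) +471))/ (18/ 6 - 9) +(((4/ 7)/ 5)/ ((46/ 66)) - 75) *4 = -130245010531/ 107457840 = -1212.06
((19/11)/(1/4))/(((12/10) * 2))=95/33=2.88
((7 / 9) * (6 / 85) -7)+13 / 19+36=144086 / 4845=29.74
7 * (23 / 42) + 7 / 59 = 1399 / 354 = 3.95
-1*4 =-4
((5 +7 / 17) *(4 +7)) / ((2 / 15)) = 446.47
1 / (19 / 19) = 1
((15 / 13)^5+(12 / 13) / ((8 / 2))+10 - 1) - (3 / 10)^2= 415327863 / 37129300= 11.19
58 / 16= 29 / 8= 3.62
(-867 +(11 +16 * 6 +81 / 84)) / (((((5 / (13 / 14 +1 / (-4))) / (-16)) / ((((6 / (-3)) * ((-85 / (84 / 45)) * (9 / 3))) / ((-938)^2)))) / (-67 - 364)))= -220.59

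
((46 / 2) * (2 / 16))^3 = 12167 / 512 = 23.76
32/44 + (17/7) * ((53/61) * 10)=102526/4697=21.83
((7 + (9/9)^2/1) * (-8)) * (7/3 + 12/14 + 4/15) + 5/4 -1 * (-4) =-30241/140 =-216.01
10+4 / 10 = 52 / 5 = 10.40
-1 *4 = -4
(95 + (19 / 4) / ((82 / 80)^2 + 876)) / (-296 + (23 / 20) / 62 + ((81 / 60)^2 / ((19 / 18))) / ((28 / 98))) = -10470008634000 / 31952471215511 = -0.33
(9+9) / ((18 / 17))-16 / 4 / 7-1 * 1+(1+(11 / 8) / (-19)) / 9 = 49577 / 3192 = 15.53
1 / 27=0.04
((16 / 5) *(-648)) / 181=-10368 / 905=-11.46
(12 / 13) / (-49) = -12 / 637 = -0.02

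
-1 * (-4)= 4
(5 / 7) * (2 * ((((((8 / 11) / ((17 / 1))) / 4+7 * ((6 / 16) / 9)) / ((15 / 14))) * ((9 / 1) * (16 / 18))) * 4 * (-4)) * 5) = -434240 / 1683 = -258.02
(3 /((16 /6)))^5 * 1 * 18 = 531441 /16384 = 32.44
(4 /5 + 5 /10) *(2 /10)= 13 /50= 0.26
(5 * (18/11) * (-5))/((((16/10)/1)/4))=-102.27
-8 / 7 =-1.14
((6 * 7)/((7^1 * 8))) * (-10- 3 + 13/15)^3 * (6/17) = -3014284/6375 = -472.83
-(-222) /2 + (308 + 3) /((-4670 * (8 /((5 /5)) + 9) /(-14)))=4408322 /39695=111.05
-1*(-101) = 101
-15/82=-0.18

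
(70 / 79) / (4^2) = 35 / 632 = 0.06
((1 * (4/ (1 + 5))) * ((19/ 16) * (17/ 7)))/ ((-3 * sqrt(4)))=-323/ 1008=-0.32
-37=-37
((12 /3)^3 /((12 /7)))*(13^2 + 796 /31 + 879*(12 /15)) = 15587152 /465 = 33520.76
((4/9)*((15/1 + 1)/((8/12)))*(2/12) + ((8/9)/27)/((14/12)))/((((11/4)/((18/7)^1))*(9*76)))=2048/829521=0.00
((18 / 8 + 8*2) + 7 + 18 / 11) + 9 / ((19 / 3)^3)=26.92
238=238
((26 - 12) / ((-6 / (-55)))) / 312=0.41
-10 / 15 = -2 / 3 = -0.67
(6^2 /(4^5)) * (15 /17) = 135 /4352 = 0.03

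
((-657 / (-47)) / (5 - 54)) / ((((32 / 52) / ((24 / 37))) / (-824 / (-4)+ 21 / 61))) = -322516701 / 5197871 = -62.05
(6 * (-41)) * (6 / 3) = -492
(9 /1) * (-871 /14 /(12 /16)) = -5226 /7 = -746.57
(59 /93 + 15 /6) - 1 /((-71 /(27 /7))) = 294773 /92442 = 3.19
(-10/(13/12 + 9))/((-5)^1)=24/121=0.20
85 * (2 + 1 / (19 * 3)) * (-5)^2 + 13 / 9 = 4288.73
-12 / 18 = -2 / 3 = -0.67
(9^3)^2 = 531441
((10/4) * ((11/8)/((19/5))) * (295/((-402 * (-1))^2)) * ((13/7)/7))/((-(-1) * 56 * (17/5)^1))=5273125/2291705031168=0.00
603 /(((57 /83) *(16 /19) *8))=16683 /128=130.34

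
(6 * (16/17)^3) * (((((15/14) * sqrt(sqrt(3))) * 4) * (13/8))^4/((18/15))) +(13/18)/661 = 4128798306049469/140350152474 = 29417.84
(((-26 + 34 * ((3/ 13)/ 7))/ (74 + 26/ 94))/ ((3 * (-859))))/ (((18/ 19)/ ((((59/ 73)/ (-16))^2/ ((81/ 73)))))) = 879714839/ 2788277679061056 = 0.00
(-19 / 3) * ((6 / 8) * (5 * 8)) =-190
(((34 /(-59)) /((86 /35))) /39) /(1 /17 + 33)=-10115 /55605966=-0.00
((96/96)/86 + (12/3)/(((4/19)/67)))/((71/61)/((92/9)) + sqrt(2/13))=-2551894400718/2480279345 + 1723995591288 * sqrt(26)/2480279345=2515.36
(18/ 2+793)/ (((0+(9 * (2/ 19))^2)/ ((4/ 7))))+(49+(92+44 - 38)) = 372871/ 567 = 657.62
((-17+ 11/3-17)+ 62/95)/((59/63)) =-177639/5605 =-31.69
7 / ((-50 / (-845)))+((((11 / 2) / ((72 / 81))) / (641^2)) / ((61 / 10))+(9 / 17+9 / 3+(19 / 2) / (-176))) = 91320268523361 / 749907130720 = 121.78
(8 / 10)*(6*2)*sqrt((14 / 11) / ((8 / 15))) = 24*sqrt(1155) / 55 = 14.83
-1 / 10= -0.10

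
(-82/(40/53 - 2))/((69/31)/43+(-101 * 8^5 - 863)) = -2896609/145622546982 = -0.00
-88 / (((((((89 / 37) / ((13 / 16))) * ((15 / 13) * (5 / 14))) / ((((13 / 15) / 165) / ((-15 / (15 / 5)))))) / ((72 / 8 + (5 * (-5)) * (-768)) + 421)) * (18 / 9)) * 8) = 1116992149 / 12015000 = 92.97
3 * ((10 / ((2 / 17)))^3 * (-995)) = -1833163125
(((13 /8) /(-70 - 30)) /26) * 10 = -1 /160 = -0.01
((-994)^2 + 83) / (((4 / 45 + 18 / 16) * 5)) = 71144568 / 437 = 162802.22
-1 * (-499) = 499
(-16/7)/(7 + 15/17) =-136/469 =-0.29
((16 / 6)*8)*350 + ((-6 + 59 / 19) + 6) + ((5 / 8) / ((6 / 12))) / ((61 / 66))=51954199 / 6954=7471.12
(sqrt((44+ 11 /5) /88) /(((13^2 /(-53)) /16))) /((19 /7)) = -1484 * sqrt(210) /16055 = -1.34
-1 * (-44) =44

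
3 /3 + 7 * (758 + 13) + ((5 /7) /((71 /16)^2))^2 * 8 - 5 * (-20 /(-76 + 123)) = 316032834324814 /58523101343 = 5400.14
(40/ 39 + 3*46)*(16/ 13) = 86752/ 507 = 171.11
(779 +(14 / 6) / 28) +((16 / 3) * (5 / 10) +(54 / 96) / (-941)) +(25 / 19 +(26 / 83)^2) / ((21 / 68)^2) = 692284302952825 / 869076449136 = 796.57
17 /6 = 2.83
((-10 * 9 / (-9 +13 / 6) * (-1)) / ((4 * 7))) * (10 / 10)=-135 / 287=-0.47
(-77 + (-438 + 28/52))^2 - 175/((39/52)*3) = 402445796/1521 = 264592.90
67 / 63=1.06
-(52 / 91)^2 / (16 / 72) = -72 / 49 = -1.47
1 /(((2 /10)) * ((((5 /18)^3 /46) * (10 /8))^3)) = 1235679992784617472 /48828125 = 25306726252.23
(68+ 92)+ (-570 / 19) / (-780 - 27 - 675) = 39525 / 247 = 160.02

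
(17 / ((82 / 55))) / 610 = 187 / 10004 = 0.02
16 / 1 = 16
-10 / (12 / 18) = -15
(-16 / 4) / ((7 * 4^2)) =-1 / 28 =-0.04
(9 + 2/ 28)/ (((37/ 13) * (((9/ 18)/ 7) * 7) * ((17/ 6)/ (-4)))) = -39624/ 4403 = -9.00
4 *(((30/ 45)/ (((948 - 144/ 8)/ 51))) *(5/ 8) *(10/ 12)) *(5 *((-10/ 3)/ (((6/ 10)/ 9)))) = -10625/ 558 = -19.04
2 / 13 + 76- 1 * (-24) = 1302 / 13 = 100.15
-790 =-790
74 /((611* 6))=37 /1833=0.02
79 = 79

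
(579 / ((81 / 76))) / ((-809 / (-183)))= 122.89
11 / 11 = 1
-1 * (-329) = 329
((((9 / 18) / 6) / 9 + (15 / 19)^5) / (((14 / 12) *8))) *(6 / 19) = 84488599 / 7903708008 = 0.01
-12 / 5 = -2.40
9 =9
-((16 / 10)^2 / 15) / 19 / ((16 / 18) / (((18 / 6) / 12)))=-6 / 2375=-0.00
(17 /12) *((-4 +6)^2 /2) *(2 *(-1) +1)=-17 /6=-2.83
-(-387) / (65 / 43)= 16641 / 65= 256.02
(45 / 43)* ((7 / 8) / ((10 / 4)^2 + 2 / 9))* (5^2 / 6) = 23625 / 40076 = 0.59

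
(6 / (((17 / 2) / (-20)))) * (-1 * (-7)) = -98.82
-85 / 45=-17 / 9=-1.89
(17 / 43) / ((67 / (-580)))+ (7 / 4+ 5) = 38347 / 11524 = 3.33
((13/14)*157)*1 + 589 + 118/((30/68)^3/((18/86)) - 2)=577832413/874762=660.56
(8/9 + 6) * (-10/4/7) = -155/63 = -2.46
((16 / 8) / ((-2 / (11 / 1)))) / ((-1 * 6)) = 11 / 6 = 1.83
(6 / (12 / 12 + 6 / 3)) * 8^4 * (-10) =-81920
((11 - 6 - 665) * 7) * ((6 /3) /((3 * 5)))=-616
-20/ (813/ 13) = -260/ 813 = -0.32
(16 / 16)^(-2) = 1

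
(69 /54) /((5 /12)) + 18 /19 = 1144 /285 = 4.01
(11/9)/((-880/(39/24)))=-0.00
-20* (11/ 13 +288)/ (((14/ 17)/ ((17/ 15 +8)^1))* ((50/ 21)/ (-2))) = 3498158/ 65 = 53817.82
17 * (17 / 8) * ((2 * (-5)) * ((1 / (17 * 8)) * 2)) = -85 / 16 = -5.31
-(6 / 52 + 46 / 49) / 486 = -1343 / 619164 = -0.00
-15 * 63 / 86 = -10.99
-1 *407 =-407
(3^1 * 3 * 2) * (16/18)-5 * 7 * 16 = -544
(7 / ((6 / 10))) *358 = 12530 / 3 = 4176.67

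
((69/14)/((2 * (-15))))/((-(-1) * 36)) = -23/5040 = -0.00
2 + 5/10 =5/2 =2.50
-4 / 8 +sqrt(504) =-1 / 2 +6 * sqrt(14) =21.95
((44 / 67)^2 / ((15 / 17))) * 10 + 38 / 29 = 2420642 / 390543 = 6.20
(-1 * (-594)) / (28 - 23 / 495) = 294030 / 13837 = 21.25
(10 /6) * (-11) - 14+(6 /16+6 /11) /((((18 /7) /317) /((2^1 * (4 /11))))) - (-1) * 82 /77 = 260485 /5082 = 51.26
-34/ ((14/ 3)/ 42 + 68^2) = -306/ 41617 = -0.01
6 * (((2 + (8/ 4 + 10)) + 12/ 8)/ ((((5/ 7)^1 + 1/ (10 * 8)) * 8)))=6510/ 407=16.00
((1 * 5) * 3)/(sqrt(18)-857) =-12855/734431-45 * sqrt(2)/734431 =-0.02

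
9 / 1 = 9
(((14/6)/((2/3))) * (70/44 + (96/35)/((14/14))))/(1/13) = 43381/220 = 197.19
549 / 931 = 0.59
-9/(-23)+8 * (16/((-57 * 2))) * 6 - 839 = -369416/437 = -845.35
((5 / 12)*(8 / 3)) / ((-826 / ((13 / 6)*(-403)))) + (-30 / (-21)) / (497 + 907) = 2705 / 2301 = 1.18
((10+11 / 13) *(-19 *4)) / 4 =-2679 / 13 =-206.08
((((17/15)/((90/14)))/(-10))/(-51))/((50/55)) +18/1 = 18.00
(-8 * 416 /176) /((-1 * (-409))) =-208 /4499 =-0.05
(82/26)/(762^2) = 41/7548372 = 0.00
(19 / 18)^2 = 361 / 324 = 1.11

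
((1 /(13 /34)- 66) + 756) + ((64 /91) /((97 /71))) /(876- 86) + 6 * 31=235649214 /268205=878.62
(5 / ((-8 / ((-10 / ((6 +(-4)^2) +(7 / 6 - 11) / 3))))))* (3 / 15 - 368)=-82755 / 674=-122.78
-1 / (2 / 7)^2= -49 / 4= -12.25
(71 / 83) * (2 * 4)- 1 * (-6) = 1066 / 83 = 12.84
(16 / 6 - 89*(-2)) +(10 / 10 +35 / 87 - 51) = 131.07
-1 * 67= -67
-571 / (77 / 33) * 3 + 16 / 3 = -15305 / 21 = -728.81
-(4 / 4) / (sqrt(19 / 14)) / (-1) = sqrt(266) / 19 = 0.86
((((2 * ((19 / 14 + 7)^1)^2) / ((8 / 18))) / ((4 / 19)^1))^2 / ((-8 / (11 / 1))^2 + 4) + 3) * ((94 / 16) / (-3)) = -10387242934539013 / 10778607616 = -963690.61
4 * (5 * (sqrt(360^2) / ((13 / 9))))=64800 / 13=4984.62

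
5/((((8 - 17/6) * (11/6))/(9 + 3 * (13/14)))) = 1350/217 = 6.22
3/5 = 0.60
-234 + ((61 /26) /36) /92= -20150147 /86112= -234.00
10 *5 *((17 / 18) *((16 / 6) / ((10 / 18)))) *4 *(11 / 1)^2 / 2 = 164560 / 3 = 54853.33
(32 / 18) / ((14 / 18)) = 16 / 7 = 2.29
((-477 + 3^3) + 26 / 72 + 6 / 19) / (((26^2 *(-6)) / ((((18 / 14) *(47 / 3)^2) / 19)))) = 678907433 / 368982432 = 1.84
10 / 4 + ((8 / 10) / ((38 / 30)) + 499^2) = 9462157 / 38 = 249004.13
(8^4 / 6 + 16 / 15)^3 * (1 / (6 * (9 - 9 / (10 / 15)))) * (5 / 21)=-2818689.29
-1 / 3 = -0.33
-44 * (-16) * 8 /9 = 5632 /9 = 625.78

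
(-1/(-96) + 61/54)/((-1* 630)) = -197/108864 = -0.00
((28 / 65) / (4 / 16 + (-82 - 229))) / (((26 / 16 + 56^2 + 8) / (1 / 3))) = -128 / 871374075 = -0.00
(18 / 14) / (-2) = -9 / 14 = -0.64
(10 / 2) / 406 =5 / 406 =0.01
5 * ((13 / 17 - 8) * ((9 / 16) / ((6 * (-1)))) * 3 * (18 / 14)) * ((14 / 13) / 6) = 16605 / 7072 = 2.35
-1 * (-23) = 23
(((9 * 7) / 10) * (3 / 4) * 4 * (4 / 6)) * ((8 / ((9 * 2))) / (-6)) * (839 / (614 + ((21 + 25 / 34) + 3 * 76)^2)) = -13578376 / 1092102975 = -0.01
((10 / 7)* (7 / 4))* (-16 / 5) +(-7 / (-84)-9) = -16.92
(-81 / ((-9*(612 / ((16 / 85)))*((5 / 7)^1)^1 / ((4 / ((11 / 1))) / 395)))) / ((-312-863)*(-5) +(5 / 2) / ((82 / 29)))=18368 / 30251346118125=0.00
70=70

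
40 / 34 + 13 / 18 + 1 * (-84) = -82.10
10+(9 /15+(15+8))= 168 /5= 33.60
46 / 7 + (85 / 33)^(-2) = 339973 / 50575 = 6.72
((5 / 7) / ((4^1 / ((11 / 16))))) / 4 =55 / 1792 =0.03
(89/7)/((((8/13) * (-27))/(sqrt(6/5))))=-1157 * sqrt(30)/7560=-0.84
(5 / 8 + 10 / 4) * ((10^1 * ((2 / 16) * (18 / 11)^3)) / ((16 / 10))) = 455625 / 42592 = 10.70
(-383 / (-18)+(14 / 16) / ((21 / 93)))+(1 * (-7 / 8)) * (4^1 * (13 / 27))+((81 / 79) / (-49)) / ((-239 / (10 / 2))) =4689769141 / 199836504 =23.47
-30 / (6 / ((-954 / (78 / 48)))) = 2935.38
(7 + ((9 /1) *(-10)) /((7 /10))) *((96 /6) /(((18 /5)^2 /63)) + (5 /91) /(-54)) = -325247945 /34398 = -9455.43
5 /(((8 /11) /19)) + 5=1085 /8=135.62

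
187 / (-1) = -187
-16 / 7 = -2.29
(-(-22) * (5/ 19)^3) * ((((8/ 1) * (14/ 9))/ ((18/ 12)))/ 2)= 308000/ 185193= 1.66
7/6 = 1.17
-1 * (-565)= 565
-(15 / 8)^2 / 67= -225 / 4288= -0.05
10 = 10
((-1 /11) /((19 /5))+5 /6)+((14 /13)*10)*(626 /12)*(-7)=-21365155 /5434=-3931.75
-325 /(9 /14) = -4550 /9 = -505.56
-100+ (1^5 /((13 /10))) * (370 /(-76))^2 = -767475 /9386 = -81.77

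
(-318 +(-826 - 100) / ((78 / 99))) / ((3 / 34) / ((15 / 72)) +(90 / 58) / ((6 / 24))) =-5317005 / 23608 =-225.22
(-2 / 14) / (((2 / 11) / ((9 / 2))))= -99 / 28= -3.54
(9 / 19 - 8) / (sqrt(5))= -143 * sqrt(5) / 95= -3.37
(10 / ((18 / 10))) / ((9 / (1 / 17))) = 50 / 1377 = 0.04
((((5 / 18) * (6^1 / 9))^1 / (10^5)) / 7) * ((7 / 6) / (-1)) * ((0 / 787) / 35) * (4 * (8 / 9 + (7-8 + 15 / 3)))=0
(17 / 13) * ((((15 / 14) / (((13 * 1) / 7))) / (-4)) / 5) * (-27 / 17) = 81 / 1352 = 0.06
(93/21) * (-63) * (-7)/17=1953/17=114.88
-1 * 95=-95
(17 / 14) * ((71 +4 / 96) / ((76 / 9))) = 86955 / 8512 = 10.22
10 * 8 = 80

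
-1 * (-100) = 100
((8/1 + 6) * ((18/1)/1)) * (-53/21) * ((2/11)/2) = -636/11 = -57.82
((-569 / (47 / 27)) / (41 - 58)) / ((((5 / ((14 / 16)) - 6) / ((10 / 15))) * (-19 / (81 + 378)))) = 967869 / 893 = 1083.84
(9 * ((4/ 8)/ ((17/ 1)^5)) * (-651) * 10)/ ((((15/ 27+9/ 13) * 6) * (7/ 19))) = -3101085/ 414598244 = -0.01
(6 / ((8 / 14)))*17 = 178.50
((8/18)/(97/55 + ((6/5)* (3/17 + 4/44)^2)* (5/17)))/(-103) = -11889460/4929017517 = -0.00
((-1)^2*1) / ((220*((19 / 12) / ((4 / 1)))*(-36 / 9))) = -3 / 1045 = -0.00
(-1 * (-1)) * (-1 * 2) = -2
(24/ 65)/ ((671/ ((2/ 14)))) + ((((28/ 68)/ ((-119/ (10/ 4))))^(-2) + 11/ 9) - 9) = 183488672446/ 13738725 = 13355.58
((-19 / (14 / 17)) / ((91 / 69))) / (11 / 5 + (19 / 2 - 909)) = 37145 / 1905267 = 0.02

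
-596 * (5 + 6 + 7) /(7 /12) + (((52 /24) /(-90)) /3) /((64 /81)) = -164782171 /8960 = -18390.87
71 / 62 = 1.15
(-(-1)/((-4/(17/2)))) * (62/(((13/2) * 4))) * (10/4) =-2635/208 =-12.67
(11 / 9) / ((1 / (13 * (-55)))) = -7865 / 9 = -873.89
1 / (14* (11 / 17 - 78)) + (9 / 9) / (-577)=-28219 / 10622570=-0.00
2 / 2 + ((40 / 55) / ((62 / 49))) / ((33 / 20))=15173 / 11253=1.35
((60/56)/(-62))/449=-15/389732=-0.00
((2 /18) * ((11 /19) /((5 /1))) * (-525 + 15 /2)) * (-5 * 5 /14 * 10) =31625 /266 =118.89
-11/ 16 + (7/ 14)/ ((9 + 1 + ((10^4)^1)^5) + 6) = -137500000000000000021/ 200000000000000000032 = -0.69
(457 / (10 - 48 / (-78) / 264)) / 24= 65351 / 34328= 1.90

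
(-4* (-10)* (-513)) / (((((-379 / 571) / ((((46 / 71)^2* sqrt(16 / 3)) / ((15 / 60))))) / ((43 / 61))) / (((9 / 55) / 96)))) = 144.04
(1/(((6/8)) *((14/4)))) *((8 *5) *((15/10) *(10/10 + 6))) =160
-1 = -1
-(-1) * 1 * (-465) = -465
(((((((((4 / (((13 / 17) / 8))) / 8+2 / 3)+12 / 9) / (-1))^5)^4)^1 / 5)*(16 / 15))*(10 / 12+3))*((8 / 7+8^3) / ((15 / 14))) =3834786754770695999966232406425359683426451456 / 64141752740222698105953375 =59786123561384015641.83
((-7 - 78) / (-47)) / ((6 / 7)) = 595 / 282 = 2.11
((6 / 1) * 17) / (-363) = -34 / 121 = -0.28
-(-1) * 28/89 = 28/89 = 0.31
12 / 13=0.92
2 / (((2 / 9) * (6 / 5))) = 15 / 2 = 7.50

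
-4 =-4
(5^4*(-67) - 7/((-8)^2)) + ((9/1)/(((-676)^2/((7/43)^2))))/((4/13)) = -41875.11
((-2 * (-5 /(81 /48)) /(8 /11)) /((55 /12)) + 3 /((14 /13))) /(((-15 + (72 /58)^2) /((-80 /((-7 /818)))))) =-15822574000 /4991679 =-3169.79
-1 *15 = -15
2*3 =6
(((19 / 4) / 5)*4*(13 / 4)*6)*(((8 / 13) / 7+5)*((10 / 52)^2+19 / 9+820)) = 44002145353 / 141960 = 309961.58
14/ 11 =1.27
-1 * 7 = -7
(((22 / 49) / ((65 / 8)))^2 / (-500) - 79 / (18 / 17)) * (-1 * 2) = 1702961911267 / 11412253125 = 149.22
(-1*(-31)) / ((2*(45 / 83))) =2573 / 90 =28.59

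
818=818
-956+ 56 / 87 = -955.36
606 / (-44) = -303 / 22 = -13.77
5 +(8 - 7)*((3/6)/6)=61/12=5.08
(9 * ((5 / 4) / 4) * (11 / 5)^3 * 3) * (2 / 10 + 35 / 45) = 43923 / 500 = 87.85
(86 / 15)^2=7396 / 225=32.87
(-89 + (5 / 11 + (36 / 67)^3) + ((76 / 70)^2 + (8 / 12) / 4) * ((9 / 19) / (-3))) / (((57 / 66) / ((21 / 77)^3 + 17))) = -309121321330672758 / 177029545425425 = -1746.16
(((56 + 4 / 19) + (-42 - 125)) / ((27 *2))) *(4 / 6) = -2105 / 1539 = -1.37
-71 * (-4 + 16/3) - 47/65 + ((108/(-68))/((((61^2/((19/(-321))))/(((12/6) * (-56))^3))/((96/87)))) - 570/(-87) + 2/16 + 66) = -18947798141923/306206894760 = -61.88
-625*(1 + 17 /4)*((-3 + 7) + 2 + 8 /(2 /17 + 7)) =-5656875 /242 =-23375.52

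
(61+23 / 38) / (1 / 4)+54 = 5708 / 19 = 300.42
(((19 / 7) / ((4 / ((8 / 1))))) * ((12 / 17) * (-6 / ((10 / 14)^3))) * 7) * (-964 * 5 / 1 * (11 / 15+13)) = 62120252544 / 2125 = 29233060.02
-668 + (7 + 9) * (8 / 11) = -7220 / 11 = -656.36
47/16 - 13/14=225/112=2.01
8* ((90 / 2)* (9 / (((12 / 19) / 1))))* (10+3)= 66690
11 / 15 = 0.73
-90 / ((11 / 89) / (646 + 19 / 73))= -377887770 / 803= -470594.98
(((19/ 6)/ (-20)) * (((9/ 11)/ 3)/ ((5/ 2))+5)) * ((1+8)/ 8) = -16017/ 17600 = -0.91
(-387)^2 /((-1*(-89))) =149769 /89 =1682.80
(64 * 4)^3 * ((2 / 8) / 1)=4194304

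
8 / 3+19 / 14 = 169 / 42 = 4.02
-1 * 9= -9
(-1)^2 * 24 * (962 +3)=23160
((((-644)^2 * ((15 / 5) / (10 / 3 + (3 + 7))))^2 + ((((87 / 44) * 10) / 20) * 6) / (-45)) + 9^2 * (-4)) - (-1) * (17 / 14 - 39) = 67050066479107 / 7700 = 8707800841.44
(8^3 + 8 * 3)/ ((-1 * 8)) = -67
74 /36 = 37 /18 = 2.06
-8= -8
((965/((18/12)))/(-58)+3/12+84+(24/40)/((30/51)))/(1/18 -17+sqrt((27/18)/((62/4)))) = -3661064877/836012870 -17424423 * sqrt(93)/2090032175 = -4.46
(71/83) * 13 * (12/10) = 5538/415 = 13.34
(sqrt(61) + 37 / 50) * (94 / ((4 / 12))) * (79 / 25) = 7619.30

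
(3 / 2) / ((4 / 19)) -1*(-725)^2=-4204943 / 8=-525617.88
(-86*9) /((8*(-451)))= 387 /1804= 0.21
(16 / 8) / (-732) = -1 / 366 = -0.00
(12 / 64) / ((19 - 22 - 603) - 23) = -3 / 10064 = -0.00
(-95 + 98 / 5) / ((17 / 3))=-1131 / 85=-13.31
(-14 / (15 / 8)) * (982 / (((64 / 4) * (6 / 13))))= -44681 / 45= -992.91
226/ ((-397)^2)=226/ 157609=0.00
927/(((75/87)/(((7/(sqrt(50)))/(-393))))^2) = 4244527/536281250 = 0.01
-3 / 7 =-0.43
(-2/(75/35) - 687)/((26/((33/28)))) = -113509/3640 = -31.18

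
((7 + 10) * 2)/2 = 17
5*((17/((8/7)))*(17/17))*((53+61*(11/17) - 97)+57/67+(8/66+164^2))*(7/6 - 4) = -300714855805/53064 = -5667022.01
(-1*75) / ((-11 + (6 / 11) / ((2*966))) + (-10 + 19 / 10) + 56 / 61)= 40511625 / 9820928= 4.13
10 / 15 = 2 / 3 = 0.67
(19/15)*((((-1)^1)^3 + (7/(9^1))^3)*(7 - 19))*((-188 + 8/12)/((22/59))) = -486361544/120285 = -4043.41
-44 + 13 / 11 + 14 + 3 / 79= -25010 / 869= -28.78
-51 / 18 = -17 / 6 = -2.83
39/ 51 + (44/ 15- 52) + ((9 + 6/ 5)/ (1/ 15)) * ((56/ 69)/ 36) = -87687/ 1955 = -44.85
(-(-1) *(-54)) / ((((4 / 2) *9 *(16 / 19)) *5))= -57 / 80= -0.71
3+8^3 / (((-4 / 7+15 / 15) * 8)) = 457 / 3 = 152.33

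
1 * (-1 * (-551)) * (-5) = -2755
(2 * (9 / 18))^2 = 1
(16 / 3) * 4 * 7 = 448 / 3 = 149.33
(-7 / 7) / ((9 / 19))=-19 / 9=-2.11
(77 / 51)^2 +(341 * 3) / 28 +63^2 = 291881167 / 72828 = 4007.82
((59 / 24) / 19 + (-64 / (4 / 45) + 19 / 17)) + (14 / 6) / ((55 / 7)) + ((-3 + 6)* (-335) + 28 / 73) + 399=-41210801227 / 31124280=-1324.07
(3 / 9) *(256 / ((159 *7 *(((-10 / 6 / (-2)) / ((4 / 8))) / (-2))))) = -512 / 5565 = -0.09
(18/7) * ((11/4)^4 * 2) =131769/448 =294.13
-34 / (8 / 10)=-85 / 2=-42.50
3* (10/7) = 30/7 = 4.29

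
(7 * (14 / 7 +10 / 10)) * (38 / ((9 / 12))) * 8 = 8512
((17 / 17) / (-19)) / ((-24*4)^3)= 1 / 16809984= 0.00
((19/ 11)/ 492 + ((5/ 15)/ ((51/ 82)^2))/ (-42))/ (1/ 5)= -0.09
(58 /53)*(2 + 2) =4.38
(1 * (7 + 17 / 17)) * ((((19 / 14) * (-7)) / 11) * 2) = -152 / 11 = -13.82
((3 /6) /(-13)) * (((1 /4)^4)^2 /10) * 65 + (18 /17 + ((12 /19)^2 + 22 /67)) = 192517093845 /107788107776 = 1.79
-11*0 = 0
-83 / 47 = -1.77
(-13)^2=169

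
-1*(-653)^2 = -426409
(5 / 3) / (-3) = -0.56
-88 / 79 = -1.11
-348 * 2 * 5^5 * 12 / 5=-5220000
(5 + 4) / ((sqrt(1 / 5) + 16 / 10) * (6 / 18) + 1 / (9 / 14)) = 38070 / 8791 - 1215 * sqrt(5) / 8791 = 4.02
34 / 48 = 17 / 24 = 0.71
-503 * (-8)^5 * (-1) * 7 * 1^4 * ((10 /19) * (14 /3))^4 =-4198833756.50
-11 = -11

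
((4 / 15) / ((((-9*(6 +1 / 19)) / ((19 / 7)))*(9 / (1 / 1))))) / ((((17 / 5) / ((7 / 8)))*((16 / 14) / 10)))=-2527 / 760104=-0.00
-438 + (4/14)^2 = -21458/49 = -437.92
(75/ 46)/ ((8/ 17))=1275/ 368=3.46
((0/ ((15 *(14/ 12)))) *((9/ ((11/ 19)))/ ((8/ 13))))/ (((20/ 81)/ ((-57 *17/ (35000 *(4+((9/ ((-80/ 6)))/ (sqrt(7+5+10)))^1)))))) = 0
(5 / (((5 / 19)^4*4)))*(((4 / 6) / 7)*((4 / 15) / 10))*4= 521284 / 196875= 2.65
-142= -142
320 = 320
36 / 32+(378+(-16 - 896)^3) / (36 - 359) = 6068404107 / 2584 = 2348453.60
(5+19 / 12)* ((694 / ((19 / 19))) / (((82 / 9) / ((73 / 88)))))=6003447 / 14432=415.98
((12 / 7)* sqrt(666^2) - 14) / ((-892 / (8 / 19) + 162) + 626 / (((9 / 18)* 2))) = -15788 / 18627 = -0.85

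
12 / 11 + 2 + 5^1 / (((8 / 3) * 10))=577 / 176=3.28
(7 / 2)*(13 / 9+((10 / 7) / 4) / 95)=3467 / 684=5.07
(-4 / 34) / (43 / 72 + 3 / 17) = -144 / 947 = -0.15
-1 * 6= -6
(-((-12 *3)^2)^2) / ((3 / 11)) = -6158592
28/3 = 9.33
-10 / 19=-0.53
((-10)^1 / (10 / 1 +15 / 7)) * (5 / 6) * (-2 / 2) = 35 / 51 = 0.69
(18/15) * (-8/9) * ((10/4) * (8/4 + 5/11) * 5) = -360/11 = -32.73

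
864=864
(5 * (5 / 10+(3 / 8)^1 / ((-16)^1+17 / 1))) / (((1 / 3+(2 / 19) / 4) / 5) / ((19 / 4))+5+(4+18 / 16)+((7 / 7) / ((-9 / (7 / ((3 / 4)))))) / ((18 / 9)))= 243675 / 535897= 0.45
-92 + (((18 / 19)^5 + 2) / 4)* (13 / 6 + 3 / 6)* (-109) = -292.79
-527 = -527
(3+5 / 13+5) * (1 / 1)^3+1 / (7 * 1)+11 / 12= 10313 / 1092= 9.44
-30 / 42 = -5 / 7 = -0.71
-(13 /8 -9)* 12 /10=177 /20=8.85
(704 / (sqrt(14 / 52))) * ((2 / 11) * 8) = 1024 * sqrt(182) / 7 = 1973.50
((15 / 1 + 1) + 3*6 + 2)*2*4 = 288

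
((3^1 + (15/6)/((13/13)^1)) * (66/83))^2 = 131769/6889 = 19.13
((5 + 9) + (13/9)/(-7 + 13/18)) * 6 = 9336/113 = 82.62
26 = 26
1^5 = 1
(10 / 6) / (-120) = -1 / 72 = -0.01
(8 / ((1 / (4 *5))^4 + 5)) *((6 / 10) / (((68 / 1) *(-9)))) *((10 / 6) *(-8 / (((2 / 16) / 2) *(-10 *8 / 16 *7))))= -8192000 / 856801071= -0.01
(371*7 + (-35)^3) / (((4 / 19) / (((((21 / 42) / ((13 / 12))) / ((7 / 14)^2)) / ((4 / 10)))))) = -11479230 / 13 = -883017.69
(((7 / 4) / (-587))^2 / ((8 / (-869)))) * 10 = -212905 / 22052416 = -0.01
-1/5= -0.20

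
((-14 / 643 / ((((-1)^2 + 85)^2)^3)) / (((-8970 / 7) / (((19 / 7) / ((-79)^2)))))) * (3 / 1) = 133 / 2427152451691536612160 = 0.00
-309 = -309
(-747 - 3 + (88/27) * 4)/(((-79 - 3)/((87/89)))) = 288521/32841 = 8.79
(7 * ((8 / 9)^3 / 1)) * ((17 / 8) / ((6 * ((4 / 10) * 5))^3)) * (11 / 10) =1309 / 196830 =0.01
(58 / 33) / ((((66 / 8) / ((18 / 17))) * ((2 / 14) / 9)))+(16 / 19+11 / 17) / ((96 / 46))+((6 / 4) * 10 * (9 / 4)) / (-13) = 300662231 / 24387792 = 12.33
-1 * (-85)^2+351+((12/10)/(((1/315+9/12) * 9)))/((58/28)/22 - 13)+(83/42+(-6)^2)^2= -5431.82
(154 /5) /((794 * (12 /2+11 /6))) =462 /93295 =0.00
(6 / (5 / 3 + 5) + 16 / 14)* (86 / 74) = 6149 / 2590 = 2.37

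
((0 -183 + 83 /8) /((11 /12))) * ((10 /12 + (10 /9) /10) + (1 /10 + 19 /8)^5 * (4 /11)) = -11045828627461 /1689600000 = -6537.54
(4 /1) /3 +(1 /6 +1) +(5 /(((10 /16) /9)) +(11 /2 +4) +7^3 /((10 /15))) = 1197 /2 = 598.50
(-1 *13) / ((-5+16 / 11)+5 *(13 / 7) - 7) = 1001 / 97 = 10.32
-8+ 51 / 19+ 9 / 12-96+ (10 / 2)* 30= 49.43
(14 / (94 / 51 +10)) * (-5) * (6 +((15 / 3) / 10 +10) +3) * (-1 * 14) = 487305 / 302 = 1613.59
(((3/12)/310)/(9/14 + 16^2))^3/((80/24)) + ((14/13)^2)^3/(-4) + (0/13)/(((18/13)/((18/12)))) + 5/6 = 709697030044510446431039383/1600766874608504961979920000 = 0.44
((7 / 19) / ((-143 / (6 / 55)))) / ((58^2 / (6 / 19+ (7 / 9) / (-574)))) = -30863 / 1174808357580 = -0.00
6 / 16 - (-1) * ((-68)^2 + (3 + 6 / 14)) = 259157 / 56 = 4627.80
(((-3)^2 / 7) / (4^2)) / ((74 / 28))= 0.03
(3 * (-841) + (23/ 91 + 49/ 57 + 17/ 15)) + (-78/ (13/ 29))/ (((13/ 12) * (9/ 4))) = -67227122/ 25935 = -2592.14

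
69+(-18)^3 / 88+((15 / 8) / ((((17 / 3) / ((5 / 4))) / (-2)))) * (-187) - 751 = -104471 / 176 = -593.59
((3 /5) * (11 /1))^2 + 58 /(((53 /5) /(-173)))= -1196533 /1325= -903.04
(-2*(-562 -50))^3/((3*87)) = 203751936/29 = 7025928.83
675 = 675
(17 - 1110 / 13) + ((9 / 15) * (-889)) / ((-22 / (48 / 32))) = -32.02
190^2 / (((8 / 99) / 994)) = 444057075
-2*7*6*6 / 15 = -168 / 5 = -33.60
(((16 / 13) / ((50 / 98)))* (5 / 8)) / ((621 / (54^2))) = 10584 / 1495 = 7.08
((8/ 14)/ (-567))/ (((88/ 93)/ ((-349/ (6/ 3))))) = 10819/ 58212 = 0.19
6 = 6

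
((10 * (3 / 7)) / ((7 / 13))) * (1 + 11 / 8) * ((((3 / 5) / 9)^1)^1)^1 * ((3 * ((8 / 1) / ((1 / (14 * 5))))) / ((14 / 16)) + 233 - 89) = 2601.06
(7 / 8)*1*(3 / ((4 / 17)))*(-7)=-78.09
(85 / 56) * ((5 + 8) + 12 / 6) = 1275 / 56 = 22.77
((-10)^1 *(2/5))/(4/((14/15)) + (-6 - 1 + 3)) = -14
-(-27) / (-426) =-9 / 142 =-0.06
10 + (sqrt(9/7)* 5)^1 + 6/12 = 15* sqrt(7)/7 + 21/2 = 16.17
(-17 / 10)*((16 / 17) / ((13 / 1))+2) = -229 / 65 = -3.52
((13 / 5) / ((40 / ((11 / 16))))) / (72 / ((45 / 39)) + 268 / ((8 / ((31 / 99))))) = 14157 / 23091520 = 0.00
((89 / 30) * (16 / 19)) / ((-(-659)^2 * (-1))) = 712 / 123770085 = 0.00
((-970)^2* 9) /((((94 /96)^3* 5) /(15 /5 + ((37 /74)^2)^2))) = 573608770560 /103823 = 5524871.85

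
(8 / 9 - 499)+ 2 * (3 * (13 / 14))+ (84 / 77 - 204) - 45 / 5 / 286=-12531163 / 18018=-695.48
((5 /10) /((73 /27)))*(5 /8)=135 /1168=0.12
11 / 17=0.65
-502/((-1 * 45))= 502/45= 11.16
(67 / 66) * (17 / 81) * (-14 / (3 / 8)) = -63784 / 8019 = -7.95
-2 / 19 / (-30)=1 / 285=0.00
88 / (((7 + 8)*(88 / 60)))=4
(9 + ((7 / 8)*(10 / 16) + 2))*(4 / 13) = 739 / 208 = 3.55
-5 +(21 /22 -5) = -199 /22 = -9.05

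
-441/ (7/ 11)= -693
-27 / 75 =-9 / 25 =-0.36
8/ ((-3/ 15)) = -40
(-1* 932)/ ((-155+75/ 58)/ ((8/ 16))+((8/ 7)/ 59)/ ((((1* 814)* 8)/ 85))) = 9086327096/ 2997060065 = 3.03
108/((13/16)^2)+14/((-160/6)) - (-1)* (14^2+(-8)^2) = 2859971/6760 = 423.07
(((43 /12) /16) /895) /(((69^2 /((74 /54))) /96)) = 0.00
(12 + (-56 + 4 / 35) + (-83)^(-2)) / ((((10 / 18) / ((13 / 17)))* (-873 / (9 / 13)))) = 0.05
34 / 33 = 1.03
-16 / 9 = -1.78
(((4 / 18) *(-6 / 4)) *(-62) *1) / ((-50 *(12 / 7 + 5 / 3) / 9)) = -1953 / 1775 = -1.10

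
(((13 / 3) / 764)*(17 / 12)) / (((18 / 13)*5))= 0.00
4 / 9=0.44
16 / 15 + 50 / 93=746 / 465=1.60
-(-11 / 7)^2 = -121 / 49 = -2.47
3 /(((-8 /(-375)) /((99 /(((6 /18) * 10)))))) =66825 /16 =4176.56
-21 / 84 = -1 / 4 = -0.25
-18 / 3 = -6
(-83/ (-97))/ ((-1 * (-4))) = 83/ 388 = 0.21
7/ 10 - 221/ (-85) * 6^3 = 5623/ 10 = 562.30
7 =7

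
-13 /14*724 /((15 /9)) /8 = -7059 /140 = -50.42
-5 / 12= -0.42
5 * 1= 5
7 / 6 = 1.17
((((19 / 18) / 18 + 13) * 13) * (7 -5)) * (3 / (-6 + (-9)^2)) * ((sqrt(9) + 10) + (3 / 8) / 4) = 23046257 / 129600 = 177.83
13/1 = 13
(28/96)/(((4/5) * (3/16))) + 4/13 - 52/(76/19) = -2515/234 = -10.75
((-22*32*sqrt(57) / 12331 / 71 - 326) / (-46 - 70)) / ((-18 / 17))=-2771 / 1044 - 136*sqrt(57) / 20773251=-2.65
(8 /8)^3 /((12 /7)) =7 /12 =0.58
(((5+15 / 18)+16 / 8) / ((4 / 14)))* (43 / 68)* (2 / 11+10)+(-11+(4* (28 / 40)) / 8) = 1861087 / 11220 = 165.87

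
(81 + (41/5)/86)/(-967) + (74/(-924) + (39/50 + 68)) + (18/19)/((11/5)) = 69.05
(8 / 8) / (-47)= -1 / 47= -0.02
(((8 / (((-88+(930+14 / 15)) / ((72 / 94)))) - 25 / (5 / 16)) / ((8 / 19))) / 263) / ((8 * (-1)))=28225165 / 312584968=0.09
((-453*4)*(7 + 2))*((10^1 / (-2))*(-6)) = -489240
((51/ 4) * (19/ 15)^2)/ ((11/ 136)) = 208658/ 825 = 252.92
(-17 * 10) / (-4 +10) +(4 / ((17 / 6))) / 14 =-10079 / 357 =-28.23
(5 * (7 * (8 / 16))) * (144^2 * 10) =3628800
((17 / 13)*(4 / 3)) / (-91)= -68 / 3549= -0.02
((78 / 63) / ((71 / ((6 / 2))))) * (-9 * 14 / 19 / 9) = -52 / 1349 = -0.04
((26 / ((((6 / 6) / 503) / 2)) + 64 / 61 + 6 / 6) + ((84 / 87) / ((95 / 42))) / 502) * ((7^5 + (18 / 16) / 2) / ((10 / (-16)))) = -296725754831656733 / 421818050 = -703444897.23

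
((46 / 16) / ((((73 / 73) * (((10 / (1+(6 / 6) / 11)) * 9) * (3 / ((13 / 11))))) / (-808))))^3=-220326975764792 / 161433496125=-1364.82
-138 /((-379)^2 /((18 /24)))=-207 /287282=-0.00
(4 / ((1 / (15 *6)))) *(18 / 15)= 432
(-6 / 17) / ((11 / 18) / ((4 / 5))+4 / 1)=-432 / 5831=-0.07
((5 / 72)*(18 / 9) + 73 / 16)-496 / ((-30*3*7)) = 9221 / 1680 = 5.49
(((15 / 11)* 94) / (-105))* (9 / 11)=-846 / 847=-1.00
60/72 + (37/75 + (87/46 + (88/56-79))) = -896093/12075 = -74.21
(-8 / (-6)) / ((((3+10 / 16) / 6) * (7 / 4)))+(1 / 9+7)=15296 / 1827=8.37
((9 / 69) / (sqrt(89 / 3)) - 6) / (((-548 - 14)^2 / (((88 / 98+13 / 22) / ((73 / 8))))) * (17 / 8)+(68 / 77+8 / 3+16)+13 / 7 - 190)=-5932080 / 4066737228703+2966040 * sqrt(267) / 8324611107155041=-0.00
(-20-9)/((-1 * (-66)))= -29/66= -0.44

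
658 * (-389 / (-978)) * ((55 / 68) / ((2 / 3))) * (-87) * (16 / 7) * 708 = -44705003.06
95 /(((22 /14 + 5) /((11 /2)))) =7315 /92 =79.51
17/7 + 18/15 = 127/35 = 3.63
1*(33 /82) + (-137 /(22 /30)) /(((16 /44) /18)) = -9247.10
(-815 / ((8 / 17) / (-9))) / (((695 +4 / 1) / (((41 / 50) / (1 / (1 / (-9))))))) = -113611 / 55920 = -2.03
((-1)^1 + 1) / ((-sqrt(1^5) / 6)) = 0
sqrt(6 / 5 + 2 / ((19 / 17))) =2 * sqrt(6745) / 95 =1.73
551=551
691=691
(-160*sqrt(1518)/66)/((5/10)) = -160*sqrt(1518)/33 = -188.90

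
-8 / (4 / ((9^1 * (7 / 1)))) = -126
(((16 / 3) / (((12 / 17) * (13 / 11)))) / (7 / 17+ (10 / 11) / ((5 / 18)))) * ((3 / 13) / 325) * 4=559504 / 113529975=0.00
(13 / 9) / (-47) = -0.03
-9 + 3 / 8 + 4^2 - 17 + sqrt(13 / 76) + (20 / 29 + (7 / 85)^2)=-8.51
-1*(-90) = 90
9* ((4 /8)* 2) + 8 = 17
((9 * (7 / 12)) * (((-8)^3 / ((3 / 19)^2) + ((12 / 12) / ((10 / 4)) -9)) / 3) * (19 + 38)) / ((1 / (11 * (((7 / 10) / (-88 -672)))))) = 20763.78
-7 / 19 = -0.37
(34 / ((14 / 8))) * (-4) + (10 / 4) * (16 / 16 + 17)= -229 / 7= -32.71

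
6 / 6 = 1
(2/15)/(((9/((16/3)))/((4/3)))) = 128/1215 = 0.11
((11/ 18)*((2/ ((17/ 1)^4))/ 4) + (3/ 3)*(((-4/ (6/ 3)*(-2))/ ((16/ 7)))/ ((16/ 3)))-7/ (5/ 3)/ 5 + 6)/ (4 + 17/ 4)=0.67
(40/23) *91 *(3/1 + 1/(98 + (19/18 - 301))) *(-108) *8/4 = -1711958976/16721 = -102383.77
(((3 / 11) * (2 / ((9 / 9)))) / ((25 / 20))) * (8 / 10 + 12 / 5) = 384 / 275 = 1.40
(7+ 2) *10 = 90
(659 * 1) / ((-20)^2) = 659 / 400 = 1.65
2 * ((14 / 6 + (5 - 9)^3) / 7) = -370 / 21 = -17.62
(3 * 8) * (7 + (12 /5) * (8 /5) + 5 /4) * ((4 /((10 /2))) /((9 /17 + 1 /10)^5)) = 32958856569600 /14025517307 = 2349.92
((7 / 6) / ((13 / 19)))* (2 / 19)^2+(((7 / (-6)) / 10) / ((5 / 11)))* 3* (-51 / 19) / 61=238553 / 4520100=0.05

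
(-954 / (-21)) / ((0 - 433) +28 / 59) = -18762 / 178633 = -0.11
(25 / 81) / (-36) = -25 / 2916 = -0.01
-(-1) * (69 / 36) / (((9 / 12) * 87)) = 23 / 783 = 0.03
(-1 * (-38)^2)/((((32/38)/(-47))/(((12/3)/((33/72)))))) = 7736952/11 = 703359.27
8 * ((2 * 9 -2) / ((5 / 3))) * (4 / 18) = 256 / 15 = 17.07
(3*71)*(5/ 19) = 1065/ 19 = 56.05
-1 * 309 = -309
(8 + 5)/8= 13/8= 1.62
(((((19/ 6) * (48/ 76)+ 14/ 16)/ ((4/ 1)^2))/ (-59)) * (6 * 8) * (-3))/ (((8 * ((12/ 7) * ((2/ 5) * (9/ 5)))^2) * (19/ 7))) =4930625/ 371920896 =0.01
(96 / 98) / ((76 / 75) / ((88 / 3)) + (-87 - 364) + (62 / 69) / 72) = -32788800 / 15094252873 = -0.00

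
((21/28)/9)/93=1/1116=0.00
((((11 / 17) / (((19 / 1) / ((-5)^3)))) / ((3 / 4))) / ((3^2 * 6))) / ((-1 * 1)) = 2750 / 26163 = 0.11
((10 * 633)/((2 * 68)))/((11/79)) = 250035/748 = 334.27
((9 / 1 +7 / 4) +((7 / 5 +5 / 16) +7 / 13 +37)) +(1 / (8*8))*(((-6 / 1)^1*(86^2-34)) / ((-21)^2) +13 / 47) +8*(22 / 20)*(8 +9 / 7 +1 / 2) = 1289096869 / 9580480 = 134.55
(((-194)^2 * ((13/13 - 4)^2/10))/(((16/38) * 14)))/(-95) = -84681/1400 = -60.49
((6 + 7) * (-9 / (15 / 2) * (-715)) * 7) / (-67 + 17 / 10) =-780780 / 653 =-1195.68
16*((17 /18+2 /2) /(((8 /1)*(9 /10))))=350 /81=4.32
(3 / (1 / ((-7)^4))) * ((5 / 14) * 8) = 20580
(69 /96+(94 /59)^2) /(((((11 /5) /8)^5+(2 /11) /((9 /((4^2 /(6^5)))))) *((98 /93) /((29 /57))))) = 404990357112000000 /415744188601567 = 974.13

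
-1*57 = -57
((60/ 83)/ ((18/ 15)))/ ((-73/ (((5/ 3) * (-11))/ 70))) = 0.00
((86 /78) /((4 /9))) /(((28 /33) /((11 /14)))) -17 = -299701 /20384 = -14.70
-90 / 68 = -45 / 34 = -1.32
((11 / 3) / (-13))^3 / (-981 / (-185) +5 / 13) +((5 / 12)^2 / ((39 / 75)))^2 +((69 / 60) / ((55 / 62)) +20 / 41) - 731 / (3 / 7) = -35415202228682767 / 20786314348800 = -1703.77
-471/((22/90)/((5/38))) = -105975/418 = -253.53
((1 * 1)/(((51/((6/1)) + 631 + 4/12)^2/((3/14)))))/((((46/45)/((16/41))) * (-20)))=-972/97285016521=-0.00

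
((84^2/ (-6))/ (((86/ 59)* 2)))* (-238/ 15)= 1376116/ 215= 6400.54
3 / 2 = 1.50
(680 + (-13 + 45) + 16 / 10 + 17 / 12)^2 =1840495801 / 3600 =511248.83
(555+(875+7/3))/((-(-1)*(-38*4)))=-4297/456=-9.42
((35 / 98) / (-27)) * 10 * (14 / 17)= -0.11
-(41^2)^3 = -4750104241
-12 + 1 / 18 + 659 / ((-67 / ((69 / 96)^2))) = -10512859 / 617472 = -17.03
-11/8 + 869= 6941/8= 867.62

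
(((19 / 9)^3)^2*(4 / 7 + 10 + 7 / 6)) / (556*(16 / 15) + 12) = 115968096665 / 67527019224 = 1.72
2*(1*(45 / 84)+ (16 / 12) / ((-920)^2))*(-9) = -7141521 / 740600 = -9.64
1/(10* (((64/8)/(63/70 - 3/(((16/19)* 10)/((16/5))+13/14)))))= 543/757600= 0.00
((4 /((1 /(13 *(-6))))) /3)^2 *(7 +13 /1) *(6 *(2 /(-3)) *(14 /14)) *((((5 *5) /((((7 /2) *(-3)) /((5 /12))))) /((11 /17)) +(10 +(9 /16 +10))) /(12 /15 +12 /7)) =-7131698600 /1089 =-6548850.87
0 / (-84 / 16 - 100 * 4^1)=0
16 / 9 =1.78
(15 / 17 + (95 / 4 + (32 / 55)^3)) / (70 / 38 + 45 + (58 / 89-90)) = -475012636159 / 813191753000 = -0.58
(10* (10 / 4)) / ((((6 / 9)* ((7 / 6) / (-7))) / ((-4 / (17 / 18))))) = 16200 / 17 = 952.94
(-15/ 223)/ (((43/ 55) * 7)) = -825/ 67123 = -0.01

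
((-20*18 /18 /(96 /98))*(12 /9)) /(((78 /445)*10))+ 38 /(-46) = -528191 /32292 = -16.36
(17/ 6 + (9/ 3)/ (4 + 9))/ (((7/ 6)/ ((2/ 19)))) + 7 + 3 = 10.28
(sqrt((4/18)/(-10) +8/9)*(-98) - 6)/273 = -14*sqrt(195)/585 - 2/91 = -0.36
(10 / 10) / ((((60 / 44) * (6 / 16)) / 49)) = 4312 / 45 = 95.82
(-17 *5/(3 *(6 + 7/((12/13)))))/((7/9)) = -3060/1141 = -2.68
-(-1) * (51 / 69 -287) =-6584 / 23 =-286.26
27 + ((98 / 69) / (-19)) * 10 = 34417 / 1311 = 26.25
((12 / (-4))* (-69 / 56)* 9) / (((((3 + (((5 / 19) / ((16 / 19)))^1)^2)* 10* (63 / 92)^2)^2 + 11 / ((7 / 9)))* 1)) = 30370476589056 / 205532332713479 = 0.15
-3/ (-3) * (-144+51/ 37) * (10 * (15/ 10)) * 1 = -79155/ 37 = -2139.32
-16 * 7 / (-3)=112 / 3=37.33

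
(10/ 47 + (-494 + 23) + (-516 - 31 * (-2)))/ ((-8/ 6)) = 130395/ 188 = 693.59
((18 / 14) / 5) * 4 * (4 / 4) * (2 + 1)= 108 / 35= 3.09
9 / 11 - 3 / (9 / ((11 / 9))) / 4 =851 / 1188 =0.72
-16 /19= -0.84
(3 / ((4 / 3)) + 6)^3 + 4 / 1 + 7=36641 / 64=572.52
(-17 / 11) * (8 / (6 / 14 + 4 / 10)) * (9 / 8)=-5355 / 319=-16.79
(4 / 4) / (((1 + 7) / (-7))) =-7 / 8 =-0.88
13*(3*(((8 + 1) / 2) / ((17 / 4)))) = 702 / 17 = 41.29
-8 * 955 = -7640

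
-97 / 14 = -6.93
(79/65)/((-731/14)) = -1106/47515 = -0.02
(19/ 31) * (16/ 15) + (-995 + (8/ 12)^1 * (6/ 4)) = -461906/ 465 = -993.35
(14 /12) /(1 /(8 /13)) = 28 /39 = 0.72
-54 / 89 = -0.61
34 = 34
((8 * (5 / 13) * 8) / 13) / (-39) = -0.05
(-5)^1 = -5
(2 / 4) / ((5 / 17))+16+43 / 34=1612 / 85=18.96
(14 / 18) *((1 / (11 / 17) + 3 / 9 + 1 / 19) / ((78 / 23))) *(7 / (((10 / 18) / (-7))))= -9553579 / 244530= -39.07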